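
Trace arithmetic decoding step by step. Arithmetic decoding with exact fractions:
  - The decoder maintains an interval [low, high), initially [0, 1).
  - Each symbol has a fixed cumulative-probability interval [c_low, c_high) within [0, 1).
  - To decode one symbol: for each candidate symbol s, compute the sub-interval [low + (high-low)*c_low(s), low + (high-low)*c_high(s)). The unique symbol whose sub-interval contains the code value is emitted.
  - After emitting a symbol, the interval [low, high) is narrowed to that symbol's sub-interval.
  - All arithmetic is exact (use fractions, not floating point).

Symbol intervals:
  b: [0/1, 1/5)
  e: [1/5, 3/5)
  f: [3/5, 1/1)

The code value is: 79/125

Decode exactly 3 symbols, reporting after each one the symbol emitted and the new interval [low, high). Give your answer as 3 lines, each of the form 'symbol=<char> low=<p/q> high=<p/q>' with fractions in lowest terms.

Step 1: interval [0/1, 1/1), width = 1/1 - 0/1 = 1/1
  'b': [0/1 + 1/1*0/1, 0/1 + 1/1*1/5) = [0/1, 1/5)
  'e': [0/1 + 1/1*1/5, 0/1 + 1/1*3/5) = [1/5, 3/5)
  'f': [0/1 + 1/1*3/5, 0/1 + 1/1*1/1) = [3/5, 1/1) <- contains code 79/125
  emit 'f', narrow to [3/5, 1/1)
Step 2: interval [3/5, 1/1), width = 1/1 - 3/5 = 2/5
  'b': [3/5 + 2/5*0/1, 3/5 + 2/5*1/5) = [3/5, 17/25) <- contains code 79/125
  'e': [3/5 + 2/5*1/5, 3/5 + 2/5*3/5) = [17/25, 21/25)
  'f': [3/5 + 2/5*3/5, 3/5 + 2/5*1/1) = [21/25, 1/1)
  emit 'b', narrow to [3/5, 17/25)
Step 3: interval [3/5, 17/25), width = 17/25 - 3/5 = 2/25
  'b': [3/5 + 2/25*0/1, 3/5 + 2/25*1/5) = [3/5, 77/125)
  'e': [3/5 + 2/25*1/5, 3/5 + 2/25*3/5) = [77/125, 81/125) <- contains code 79/125
  'f': [3/5 + 2/25*3/5, 3/5 + 2/25*1/1) = [81/125, 17/25)
  emit 'e', narrow to [77/125, 81/125)

Answer: symbol=f low=3/5 high=1/1
symbol=b low=3/5 high=17/25
symbol=e low=77/125 high=81/125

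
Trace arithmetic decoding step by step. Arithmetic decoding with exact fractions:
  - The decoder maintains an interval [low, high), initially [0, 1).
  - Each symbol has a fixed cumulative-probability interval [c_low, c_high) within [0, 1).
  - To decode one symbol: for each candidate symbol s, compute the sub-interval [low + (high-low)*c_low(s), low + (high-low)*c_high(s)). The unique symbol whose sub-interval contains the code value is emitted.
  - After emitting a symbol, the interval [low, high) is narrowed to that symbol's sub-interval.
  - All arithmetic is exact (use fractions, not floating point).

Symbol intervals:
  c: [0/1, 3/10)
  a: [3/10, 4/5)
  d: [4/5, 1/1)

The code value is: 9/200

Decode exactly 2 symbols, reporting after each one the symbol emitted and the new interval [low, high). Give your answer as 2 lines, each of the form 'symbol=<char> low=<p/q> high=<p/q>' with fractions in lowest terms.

Answer: symbol=c low=0/1 high=3/10
symbol=c low=0/1 high=9/100

Derivation:
Step 1: interval [0/1, 1/1), width = 1/1 - 0/1 = 1/1
  'c': [0/1 + 1/1*0/1, 0/1 + 1/1*3/10) = [0/1, 3/10) <- contains code 9/200
  'a': [0/1 + 1/1*3/10, 0/1 + 1/1*4/5) = [3/10, 4/5)
  'd': [0/1 + 1/1*4/5, 0/1 + 1/1*1/1) = [4/5, 1/1)
  emit 'c', narrow to [0/1, 3/10)
Step 2: interval [0/1, 3/10), width = 3/10 - 0/1 = 3/10
  'c': [0/1 + 3/10*0/1, 0/1 + 3/10*3/10) = [0/1, 9/100) <- contains code 9/200
  'a': [0/1 + 3/10*3/10, 0/1 + 3/10*4/5) = [9/100, 6/25)
  'd': [0/1 + 3/10*4/5, 0/1 + 3/10*1/1) = [6/25, 3/10)
  emit 'c', narrow to [0/1, 9/100)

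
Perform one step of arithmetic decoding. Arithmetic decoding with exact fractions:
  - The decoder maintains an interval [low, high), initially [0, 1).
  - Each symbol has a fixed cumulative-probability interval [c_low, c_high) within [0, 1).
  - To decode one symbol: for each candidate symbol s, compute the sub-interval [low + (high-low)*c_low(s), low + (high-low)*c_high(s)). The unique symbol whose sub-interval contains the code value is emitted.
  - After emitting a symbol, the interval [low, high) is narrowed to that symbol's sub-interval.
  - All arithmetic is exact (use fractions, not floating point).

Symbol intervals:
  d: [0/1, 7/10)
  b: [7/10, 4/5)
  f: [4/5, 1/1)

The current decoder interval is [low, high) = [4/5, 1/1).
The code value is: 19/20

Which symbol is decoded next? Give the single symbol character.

Interval width = high − low = 1/1 − 4/5 = 1/5
Scaled code = (code − low) / width = (19/20 − 4/5) / 1/5 = 3/4
  d: [0/1, 7/10) 
  b: [7/10, 4/5) ← scaled code falls here ✓
  f: [4/5, 1/1) 

Answer: b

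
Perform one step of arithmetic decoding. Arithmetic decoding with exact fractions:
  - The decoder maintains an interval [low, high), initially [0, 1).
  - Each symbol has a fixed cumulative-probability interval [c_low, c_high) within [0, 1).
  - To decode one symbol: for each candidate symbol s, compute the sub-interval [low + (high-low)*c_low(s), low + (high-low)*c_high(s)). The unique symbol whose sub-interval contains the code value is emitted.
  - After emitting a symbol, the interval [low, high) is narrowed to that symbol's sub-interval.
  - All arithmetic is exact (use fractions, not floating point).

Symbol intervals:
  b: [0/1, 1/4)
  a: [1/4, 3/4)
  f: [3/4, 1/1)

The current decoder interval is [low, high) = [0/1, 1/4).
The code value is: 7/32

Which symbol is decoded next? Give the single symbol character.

Answer: f

Derivation:
Interval width = high − low = 1/4 − 0/1 = 1/4
Scaled code = (code − low) / width = (7/32 − 0/1) / 1/4 = 7/8
  b: [0/1, 1/4) 
  a: [1/4, 3/4) 
  f: [3/4, 1/1) ← scaled code falls here ✓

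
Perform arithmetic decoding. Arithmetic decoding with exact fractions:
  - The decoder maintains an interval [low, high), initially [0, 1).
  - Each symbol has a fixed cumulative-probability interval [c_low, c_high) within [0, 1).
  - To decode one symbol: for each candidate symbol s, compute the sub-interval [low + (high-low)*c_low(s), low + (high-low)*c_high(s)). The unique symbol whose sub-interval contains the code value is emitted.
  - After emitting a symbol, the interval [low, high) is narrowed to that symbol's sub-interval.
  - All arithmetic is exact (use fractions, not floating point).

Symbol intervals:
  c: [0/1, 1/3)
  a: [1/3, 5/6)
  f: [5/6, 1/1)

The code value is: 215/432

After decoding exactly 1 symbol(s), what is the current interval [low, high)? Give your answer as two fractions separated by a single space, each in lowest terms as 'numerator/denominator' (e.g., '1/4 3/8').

Step 1: interval [0/1, 1/1), width = 1/1 - 0/1 = 1/1
  'c': [0/1 + 1/1*0/1, 0/1 + 1/1*1/3) = [0/1, 1/3)
  'a': [0/1 + 1/1*1/3, 0/1 + 1/1*5/6) = [1/3, 5/6) <- contains code 215/432
  'f': [0/1 + 1/1*5/6, 0/1 + 1/1*1/1) = [5/6, 1/1)
  emit 'a', narrow to [1/3, 5/6)

Answer: 1/3 5/6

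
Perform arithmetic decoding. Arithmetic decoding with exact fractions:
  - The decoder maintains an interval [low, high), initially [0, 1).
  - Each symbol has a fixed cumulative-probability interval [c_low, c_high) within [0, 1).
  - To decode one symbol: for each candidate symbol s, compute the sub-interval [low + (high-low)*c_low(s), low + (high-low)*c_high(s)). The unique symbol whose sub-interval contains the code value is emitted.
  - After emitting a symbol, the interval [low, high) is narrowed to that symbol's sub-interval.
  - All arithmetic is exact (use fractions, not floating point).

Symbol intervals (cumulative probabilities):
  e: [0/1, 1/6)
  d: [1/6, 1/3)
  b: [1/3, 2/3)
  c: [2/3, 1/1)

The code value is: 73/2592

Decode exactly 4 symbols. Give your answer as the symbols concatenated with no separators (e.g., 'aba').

Answer: edee

Derivation:
Step 1: interval [0/1, 1/1), width = 1/1 - 0/1 = 1/1
  'e': [0/1 + 1/1*0/1, 0/1 + 1/1*1/6) = [0/1, 1/6) <- contains code 73/2592
  'd': [0/1 + 1/1*1/6, 0/1 + 1/1*1/3) = [1/6, 1/3)
  'b': [0/1 + 1/1*1/3, 0/1 + 1/1*2/3) = [1/3, 2/3)
  'c': [0/1 + 1/1*2/3, 0/1 + 1/1*1/1) = [2/3, 1/1)
  emit 'e', narrow to [0/1, 1/6)
Step 2: interval [0/1, 1/6), width = 1/6 - 0/1 = 1/6
  'e': [0/1 + 1/6*0/1, 0/1 + 1/6*1/6) = [0/1, 1/36)
  'd': [0/1 + 1/6*1/6, 0/1 + 1/6*1/3) = [1/36, 1/18) <- contains code 73/2592
  'b': [0/1 + 1/6*1/3, 0/1 + 1/6*2/3) = [1/18, 1/9)
  'c': [0/1 + 1/6*2/3, 0/1 + 1/6*1/1) = [1/9, 1/6)
  emit 'd', narrow to [1/36, 1/18)
Step 3: interval [1/36, 1/18), width = 1/18 - 1/36 = 1/36
  'e': [1/36 + 1/36*0/1, 1/36 + 1/36*1/6) = [1/36, 7/216) <- contains code 73/2592
  'd': [1/36 + 1/36*1/6, 1/36 + 1/36*1/3) = [7/216, 1/27)
  'b': [1/36 + 1/36*1/3, 1/36 + 1/36*2/3) = [1/27, 5/108)
  'c': [1/36 + 1/36*2/3, 1/36 + 1/36*1/1) = [5/108, 1/18)
  emit 'e', narrow to [1/36, 7/216)
Step 4: interval [1/36, 7/216), width = 7/216 - 1/36 = 1/216
  'e': [1/36 + 1/216*0/1, 1/36 + 1/216*1/6) = [1/36, 37/1296) <- contains code 73/2592
  'd': [1/36 + 1/216*1/6, 1/36 + 1/216*1/3) = [37/1296, 19/648)
  'b': [1/36 + 1/216*1/3, 1/36 + 1/216*2/3) = [19/648, 5/162)
  'c': [1/36 + 1/216*2/3, 1/36 + 1/216*1/1) = [5/162, 7/216)
  emit 'e', narrow to [1/36, 37/1296)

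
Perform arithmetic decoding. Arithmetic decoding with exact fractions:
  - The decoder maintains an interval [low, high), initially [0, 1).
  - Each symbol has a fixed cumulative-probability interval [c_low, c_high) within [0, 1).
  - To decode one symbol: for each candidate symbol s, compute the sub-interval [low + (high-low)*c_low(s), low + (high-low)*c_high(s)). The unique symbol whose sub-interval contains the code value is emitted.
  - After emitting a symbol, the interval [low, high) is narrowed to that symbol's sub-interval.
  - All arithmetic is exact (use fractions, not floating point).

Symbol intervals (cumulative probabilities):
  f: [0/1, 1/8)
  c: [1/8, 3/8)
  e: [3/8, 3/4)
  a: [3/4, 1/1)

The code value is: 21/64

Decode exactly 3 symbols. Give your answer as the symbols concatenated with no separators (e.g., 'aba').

Answer: cac

Derivation:
Step 1: interval [0/1, 1/1), width = 1/1 - 0/1 = 1/1
  'f': [0/1 + 1/1*0/1, 0/1 + 1/1*1/8) = [0/1, 1/8)
  'c': [0/1 + 1/1*1/8, 0/1 + 1/1*3/8) = [1/8, 3/8) <- contains code 21/64
  'e': [0/1 + 1/1*3/8, 0/1 + 1/1*3/4) = [3/8, 3/4)
  'a': [0/1 + 1/1*3/4, 0/1 + 1/1*1/1) = [3/4, 1/1)
  emit 'c', narrow to [1/8, 3/8)
Step 2: interval [1/8, 3/8), width = 3/8 - 1/8 = 1/4
  'f': [1/8 + 1/4*0/1, 1/8 + 1/4*1/8) = [1/8, 5/32)
  'c': [1/8 + 1/4*1/8, 1/8 + 1/4*3/8) = [5/32, 7/32)
  'e': [1/8 + 1/4*3/8, 1/8 + 1/4*3/4) = [7/32, 5/16)
  'a': [1/8 + 1/4*3/4, 1/8 + 1/4*1/1) = [5/16, 3/8) <- contains code 21/64
  emit 'a', narrow to [5/16, 3/8)
Step 3: interval [5/16, 3/8), width = 3/8 - 5/16 = 1/16
  'f': [5/16 + 1/16*0/1, 5/16 + 1/16*1/8) = [5/16, 41/128)
  'c': [5/16 + 1/16*1/8, 5/16 + 1/16*3/8) = [41/128, 43/128) <- contains code 21/64
  'e': [5/16 + 1/16*3/8, 5/16 + 1/16*3/4) = [43/128, 23/64)
  'a': [5/16 + 1/16*3/4, 5/16 + 1/16*1/1) = [23/64, 3/8)
  emit 'c', narrow to [41/128, 43/128)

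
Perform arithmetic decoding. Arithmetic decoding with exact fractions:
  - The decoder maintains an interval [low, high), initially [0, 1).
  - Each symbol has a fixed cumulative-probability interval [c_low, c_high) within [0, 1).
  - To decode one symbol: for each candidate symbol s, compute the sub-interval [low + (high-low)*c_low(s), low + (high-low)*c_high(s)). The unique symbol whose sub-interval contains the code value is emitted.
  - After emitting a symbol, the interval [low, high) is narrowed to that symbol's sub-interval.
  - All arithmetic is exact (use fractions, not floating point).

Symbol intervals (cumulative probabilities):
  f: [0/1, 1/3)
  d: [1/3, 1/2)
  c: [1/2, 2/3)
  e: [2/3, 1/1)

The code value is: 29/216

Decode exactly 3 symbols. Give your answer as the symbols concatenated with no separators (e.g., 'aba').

Answer: fdd

Derivation:
Step 1: interval [0/1, 1/1), width = 1/1 - 0/1 = 1/1
  'f': [0/1 + 1/1*0/1, 0/1 + 1/1*1/3) = [0/1, 1/3) <- contains code 29/216
  'd': [0/1 + 1/1*1/3, 0/1 + 1/1*1/2) = [1/3, 1/2)
  'c': [0/1 + 1/1*1/2, 0/1 + 1/1*2/3) = [1/2, 2/3)
  'e': [0/1 + 1/1*2/3, 0/1 + 1/1*1/1) = [2/3, 1/1)
  emit 'f', narrow to [0/1, 1/3)
Step 2: interval [0/1, 1/3), width = 1/3 - 0/1 = 1/3
  'f': [0/1 + 1/3*0/1, 0/1 + 1/3*1/3) = [0/1, 1/9)
  'd': [0/1 + 1/3*1/3, 0/1 + 1/3*1/2) = [1/9, 1/6) <- contains code 29/216
  'c': [0/1 + 1/3*1/2, 0/1 + 1/3*2/3) = [1/6, 2/9)
  'e': [0/1 + 1/3*2/3, 0/1 + 1/3*1/1) = [2/9, 1/3)
  emit 'd', narrow to [1/9, 1/6)
Step 3: interval [1/9, 1/6), width = 1/6 - 1/9 = 1/18
  'f': [1/9 + 1/18*0/1, 1/9 + 1/18*1/3) = [1/9, 7/54)
  'd': [1/9 + 1/18*1/3, 1/9 + 1/18*1/2) = [7/54, 5/36) <- contains code 29/216
  'c': [1/9 + 1/18*1/2, 1/9 + 1/18*2/3) = [5/36, 4/27)
  'e': [1/9 + 1/18*2/3, 1/9 + 1/18*1/1) = [4/27, 1/6)
  emit 'd', narrow to [7/54, 5/36)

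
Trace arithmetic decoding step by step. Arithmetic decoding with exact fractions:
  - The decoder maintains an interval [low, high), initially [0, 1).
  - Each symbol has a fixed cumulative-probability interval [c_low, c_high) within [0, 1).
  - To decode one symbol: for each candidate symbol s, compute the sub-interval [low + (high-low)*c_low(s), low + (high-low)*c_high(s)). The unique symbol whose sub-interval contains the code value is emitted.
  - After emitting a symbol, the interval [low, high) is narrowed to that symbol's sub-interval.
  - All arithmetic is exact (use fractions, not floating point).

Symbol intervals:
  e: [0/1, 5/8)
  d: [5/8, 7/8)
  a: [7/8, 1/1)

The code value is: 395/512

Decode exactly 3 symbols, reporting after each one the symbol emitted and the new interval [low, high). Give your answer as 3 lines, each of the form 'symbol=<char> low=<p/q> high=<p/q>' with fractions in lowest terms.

Step 1: interval [0/1, 1/1), width = 1/1 - 0/1 = 1/1
  'e': [0/1 + 1/1*0/1, 0/1 + 1/1*5/8) = [0/1, 5/8)
  'd': [0/1 + 1/1*5/8, 0/1 + 1/1*7/8) = [5/8, 7/8) <- contains code 395/512
  'a': [0/1 + 1/1*7/8, 0/1 + 1/1*1/1) = [7/8, 1/1)
  emit 'd', narrow to [5/8, 7/8)
Step 2: interval [5/8, 7/8), width = 7/8 - 5/8 = 1/4
  'e': [5/8 + 1/4*0/1, 5/8 + 1/4*5/8) = [5/8, 25/32) <- contains code 395/512
  'd': [5/8 + 1/4*5/8, 5/8 + 1/4*7/8) = [25/32, 27/32)
  'a': [5/8 + 1/4*7/8, 5/8 + 1/4*1/1) = [27/32, 7/8)
  emit 'e', narrow to [5/8, 25/32)
Step 3: interval [5/8, 25/32), width = 25/32 - 5/8 = 5/32
  'e': [5/8 + 5/32*0/1, 5/8 + 5/32*5/8) = [5/8, 185/256)
  'd': [5/8 + 5/32*5/8, 5/8 + 5/32*7/8) = [185/256, 195/256)
  'a': [5/8 + 5/32*7/8, 5/8 + 5/32*1/1) = [195/256, 25/32) <- contains code 395/512
  emit 'a', narrow to [195/256, 25/32)

Answer: symbol=d low=5/8 high=7/8
symbol=e low=5/8 high=25/32
symbol=a low=195/256 high=25/32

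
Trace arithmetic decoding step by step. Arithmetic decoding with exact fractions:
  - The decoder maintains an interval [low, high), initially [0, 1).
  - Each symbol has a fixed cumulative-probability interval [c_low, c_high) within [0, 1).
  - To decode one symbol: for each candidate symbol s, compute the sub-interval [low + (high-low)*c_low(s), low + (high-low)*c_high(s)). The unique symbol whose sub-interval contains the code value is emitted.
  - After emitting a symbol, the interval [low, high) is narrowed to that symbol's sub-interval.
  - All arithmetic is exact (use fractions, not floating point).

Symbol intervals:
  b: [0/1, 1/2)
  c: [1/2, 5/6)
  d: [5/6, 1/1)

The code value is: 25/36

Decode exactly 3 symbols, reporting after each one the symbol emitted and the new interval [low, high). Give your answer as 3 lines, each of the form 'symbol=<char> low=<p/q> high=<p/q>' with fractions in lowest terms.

Step 1: interval [0/1, 1/1), width = 1/1 - 0/1 = 1/1
  'b': [0/1 + 1/1*0/1, 0/1 + 1/1*1/2) = [0/1, 1/2)
  'c': [0/1 + 1/1*1/2, 0/1 + 1/1*5/6) = [1/2, 5/6) <- contains code 25/36
  'd': [0/1 + 1/1*5/6, 0/1 + 1/1*1/1) = [5/6, 1/1)
  emit 'c', narrow to [1/2, 5/6)
Step 2: interval [1/2, 5/6), width = 5/6 - 1/2 = 1/3
  'b': [1/2 + 1/3*0/1, 1/2 + 1/3*1/2) = [1/2, 2/3)
  'c': [1/2 + 1/3*1/2, 1/2 + 1/3*5/6) = [2/3, 7/9) <- contains code 25/36
  'd': [1/2 + 1/3*5/6, 1/2 + 1/3*1/1) = [7/9, 5/6)
  emit 'c', narrow to [2/3, 7/9)
Step 3: interval [2/3, 7/9), width = 7/9 - 2/3 = 1/9
  'b': [2/3 + 1/9*0/1, 2/3 + 1/9*1/2) = [2/3, 13/18) <- contains code 25/36
  'c': [2/3 + 1/9*1/2, 2/3 + 1/9*5/6) = [13/18, 41/54)
  'd': [2/3 + 1/9*5/6, 2/3 + 1/9*1/1) = [41/54, 7/9)
  emit 'b', narrow to [2/3, 13/18)

Answer: symbol=c low=1/2 high=5/6
symbol=c low=2/3 high=7/9
symbol=b low=2/3 high=13/18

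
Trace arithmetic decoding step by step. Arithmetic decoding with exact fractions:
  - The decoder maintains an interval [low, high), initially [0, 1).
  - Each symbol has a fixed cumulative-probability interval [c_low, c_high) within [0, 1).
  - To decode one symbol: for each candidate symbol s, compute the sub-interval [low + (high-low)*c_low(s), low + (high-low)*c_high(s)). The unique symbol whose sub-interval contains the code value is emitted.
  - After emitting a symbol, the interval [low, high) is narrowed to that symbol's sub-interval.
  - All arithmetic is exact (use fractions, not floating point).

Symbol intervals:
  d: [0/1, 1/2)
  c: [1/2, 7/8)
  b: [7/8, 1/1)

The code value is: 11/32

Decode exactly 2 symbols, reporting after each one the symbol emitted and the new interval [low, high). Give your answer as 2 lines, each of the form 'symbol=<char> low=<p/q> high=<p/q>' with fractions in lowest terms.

Step 1: interval [0/1, 1/1), width = 1/1 - 0/1 = 1/1
  'd': [0/1 + 1/1*0/1, 0/1 + 1/1*1/2) = [0/1, 1/2) <- contains code 11/32
  'c': [0/1 + 1/1*1/2, 0/1 + 1/1*7/8) = [1/2, 7/8)
  'b': [0/1 + 1/1*7/8, 0/1 + 1/1*1/1) = [7/8, 1/1)
  emit 'd', narrow to [0/1, 1/2)
Step 2: interval [0/1, 1/2), width = 1/2 - 0/1 = 1/2
  'd': [0/1 + 1/2*0/1, 0/1 + 1/2*1/2) = [0/1, 1/4)
  'c': [0/1 + 1/2*1/2, 0/1 + 1/2*7/8) = [1/4, 7/16) <- contains code 11/32
  'b': [0/1 + 1/2*7/8, 0/1 + 1/2*1/1) = [7/16, 1/2)
  emit 'c', narrow to [1/4, 7/16)

Answer: symbol=d low=0/1 high=1/2
symbol=c low=1/4 high=7/16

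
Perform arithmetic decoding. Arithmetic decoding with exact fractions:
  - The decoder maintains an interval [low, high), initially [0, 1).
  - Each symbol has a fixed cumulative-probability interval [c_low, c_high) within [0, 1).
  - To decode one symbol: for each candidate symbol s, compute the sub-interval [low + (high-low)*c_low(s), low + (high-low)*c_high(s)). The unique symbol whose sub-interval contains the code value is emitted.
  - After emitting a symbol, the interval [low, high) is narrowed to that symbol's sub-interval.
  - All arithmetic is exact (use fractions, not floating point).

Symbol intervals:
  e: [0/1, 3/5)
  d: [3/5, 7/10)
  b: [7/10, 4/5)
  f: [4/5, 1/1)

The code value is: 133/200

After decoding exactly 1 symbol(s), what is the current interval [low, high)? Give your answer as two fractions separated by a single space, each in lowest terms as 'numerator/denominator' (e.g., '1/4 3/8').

Answer: 3/5 7/10

Derivation:
Step 1: interval [0/1, 1/1), width = 1/1 - 0/1 = 1/1
  'e': [0/1 + 1/1*0/1, 0/1 + 1/1*3/5) = [0/1, 3/5)
  'd': [0/1 + 1/1*3/5, 0/1 + 1/1*7/10) = [3/5, 7/10) <- contains code 133/200
  'b': [0/1 + 1/1*7/10, 0/1 + 1/1*4/5) = [7/10, 4/5)
  'f': [0/1 + 1/1*4/5, 0/1 + 1/1*1/1) = [4/5, 1/1)
  emit 'd', narrow to [3/5, 7/10)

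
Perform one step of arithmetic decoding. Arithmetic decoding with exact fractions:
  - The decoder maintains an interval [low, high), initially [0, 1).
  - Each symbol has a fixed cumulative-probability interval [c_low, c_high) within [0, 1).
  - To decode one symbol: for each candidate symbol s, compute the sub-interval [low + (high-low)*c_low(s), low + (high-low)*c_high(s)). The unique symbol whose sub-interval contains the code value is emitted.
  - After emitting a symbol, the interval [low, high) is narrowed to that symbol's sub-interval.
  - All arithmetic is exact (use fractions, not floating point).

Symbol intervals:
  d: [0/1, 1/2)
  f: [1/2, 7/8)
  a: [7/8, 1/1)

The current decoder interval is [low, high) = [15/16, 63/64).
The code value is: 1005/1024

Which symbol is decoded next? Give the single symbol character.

Answer: a

Derivation:
Interval width = high − low = 63/64 − 15/16 = 3/64
Scaled code = (code − low) / width = (1005/1024 − 15/16) / 3/64 = 15/16
  d: [0/1, 1/2) 
  f: [1/2, 7/8) 
  a: [7/8, 1/1) ← scaled code falls here ✓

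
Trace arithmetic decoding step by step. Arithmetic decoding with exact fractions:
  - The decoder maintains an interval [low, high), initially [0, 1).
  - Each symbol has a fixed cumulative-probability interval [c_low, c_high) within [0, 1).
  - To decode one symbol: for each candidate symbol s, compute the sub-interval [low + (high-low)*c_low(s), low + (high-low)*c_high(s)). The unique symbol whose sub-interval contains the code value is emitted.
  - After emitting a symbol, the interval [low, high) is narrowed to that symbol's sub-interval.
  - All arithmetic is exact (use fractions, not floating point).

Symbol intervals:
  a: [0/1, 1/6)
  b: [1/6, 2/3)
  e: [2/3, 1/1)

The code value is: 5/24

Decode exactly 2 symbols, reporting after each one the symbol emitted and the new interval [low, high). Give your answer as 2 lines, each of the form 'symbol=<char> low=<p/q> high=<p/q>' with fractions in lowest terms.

Answer: symbol=b low=1/6 high=2/3
symbol=a low=1/6 high=1/4

Derivation:
Step 1: interval [0/1, 1/1), width = 1/1 - 0/1 = 1/1
  'a': [0/1 + 1/1*0/1, 0/1 + 1/1*1/6) = [0/1, 1/6)
  'b': [0/1 + 1/1*1/6, 0/1 + 1/1*2/3) = [1/6, 2/3) <- contains code 5/24
  'e': [0/1 + 1/1*2/3, 0/1 + 1/1*1/1) = [2/3, 1/1)
  emit 'b', narrow to [1/6, 2/3)
Step 2: interval [1/6, 2/3), width = 2/3 - 1/6 = 1/2
  'a': [1/6 + 1/2*0/1, 1/6 + 1/2*1/6) = [1/6, 1/4) <- contains code 5/24
  'b': [1/6 + 1/2*1/6, 1/6 + 1/2*2/3) = [1/4, 1/2)
  'e': [1/6 + 1/2*2/3, 1/6 + 1/2*1/1) = [1/2, 2/3)
  emit 'a', narrow to [1/6, 1/4)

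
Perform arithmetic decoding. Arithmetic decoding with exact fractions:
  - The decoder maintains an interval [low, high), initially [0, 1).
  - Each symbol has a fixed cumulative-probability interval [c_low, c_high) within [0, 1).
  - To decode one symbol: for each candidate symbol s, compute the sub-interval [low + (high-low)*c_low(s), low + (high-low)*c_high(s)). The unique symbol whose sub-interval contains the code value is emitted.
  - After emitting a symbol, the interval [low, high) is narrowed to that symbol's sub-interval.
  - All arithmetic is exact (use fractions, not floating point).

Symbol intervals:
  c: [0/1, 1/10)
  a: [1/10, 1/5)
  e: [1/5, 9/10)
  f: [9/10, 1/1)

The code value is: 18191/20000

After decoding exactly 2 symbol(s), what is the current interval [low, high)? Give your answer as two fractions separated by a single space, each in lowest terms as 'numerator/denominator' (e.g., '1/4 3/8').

Answer: 9/10 91/100

Derivation:
Step 1: interval [0/1, 1/1), width = 1/1 - 0/1 = 1/1
  'c': [0/1 + 1/1*0/1, 0/1 + 1/1*1/10) = [0/1, 1/10)
  'a': [0/1 + 1/1*1/10, 0/1 + 1/1*1/5) = [1/10, 1/5)
  'e': [0/1 + 1/1*1/5, 0/1 + 1/1*9/10) = [1/5, 9/10)
  'f': [0/1 + 1/1*9/10, 0/1 + 1/1*1/1) = [9/10, 1/1) <- contains code 18191/20000
  emit 'f', narrow to [9/10, 1/1)
Step 2: interval [9/10, 1/1), width = 1/1 - 9/10 = 1/10
  'c': [9/10 + 1/10*0/1, 9/10 + 1/10*1/10) = [9/10, 91/100) <- contains code 18191/20000
  'a': [9/10 + 1/10*1/10, 9/10 + 1/10*1/5) = [91/100, 23/25)
  'e': [9/10 + 1/10*1/5, 9/10 + 1/10*9/10) = [23/25, 99/100)
  'f': [9/10 + 1/10*9/10, 9/10 + 1/10*1/1) = [99/100, 1/1)
  emit 'c', narrow to [9/10, 91/100)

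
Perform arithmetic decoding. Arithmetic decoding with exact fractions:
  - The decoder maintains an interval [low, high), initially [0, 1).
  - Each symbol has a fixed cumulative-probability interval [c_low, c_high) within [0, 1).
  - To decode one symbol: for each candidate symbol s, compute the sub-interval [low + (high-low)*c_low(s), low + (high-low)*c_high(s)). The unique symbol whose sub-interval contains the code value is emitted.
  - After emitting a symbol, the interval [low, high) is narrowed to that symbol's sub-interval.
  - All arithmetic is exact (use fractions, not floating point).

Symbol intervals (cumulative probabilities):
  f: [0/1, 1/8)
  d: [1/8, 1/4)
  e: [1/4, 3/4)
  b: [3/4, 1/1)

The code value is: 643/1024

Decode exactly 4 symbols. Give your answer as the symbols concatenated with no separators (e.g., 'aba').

Step 1: interval [0/1, 1/1), width = 1/1 - 0/1 = 1/1
  'f': [0/1 + 1/1*0/1, 0/1 + 1/1*1/8) = [0/1, 1/8)
  'd': [0/1 + 1/1*1/8, 0/1 + 1/1*1/4) = [1/8, 1/4)
  'e': [0/1 + 1/1*1/4, 0/1 + 1/1*3/4) = [1/4, 3/4) <- contains code 643/1024
  'b': [0/1 + 1/1*3/4, 0/1 + 1/1*1/1) = [3/4, 1/1)
  emit 'e', narrow to [1/4, 3/4)
Step 2: interval [1/4, 3/4), width = 3/4 - 1/4 = 1/2
  'f': [1/4 + 1/2*0/1, 1/4 + 1/2*1/8) = [1/4, 5/16)
  'd': [1/4 + 1/2*1/8, 1/4 + 1/2*1/4) = [5/16, 3/8)
  'e': [1/4 + 1/2*1/4, 1/4 + 1/2*3/4) = [3/8, 5/8)
  'b': [1/4 + 1/2*3/4, 1/4 + 1/2*1/1) = [5/8, 3/4) <- contains code 643/1024
  emit 'b', narrow to [5/8, 3/4)
Step 3: interval [5/8, 3/4), width = 3/4 - 5/8 = 1/8
  'f': [5/8 + 1/8*0/1, 5/8 + 1/8*1/8) = [5/8, 41/64) <- contains code 643/1024
  'd': [5/8 + 1/8*1/8, 5/8 + 1/8*1/4) = [41/64, 21/32)
  'e': [5/8 + 1/8*1/4, 5/8 + 1/8*3/4) = [21/32, 23/32)
  'b': [5/8 + 1/8*3/4, 5/8 + 1/8*1/1) = [23/32, 3/4)
  emit 'f', narrow to [5/8, 41/64)
Step 4: interval [5/8, 41/64), width = 41/64 - 5/8 = 1/64
  'f': [5/8 + 1/64*0/1, 5/8 + 1/64*1/8) = [5/8, 321/512)
  'd': [5/8 + 1/64*1/8, 5/8 + 1/64*1/4) = [321/512, 161/256) <- contains code 643/1024
  'e': [5/8 + 1/64*1/4, 5/8 + 1/64*3/4) = [161/256, 163/256)
  'b': [5/8 + 1/64*3/4, 5/8 + 1/64*1/1) = [163/256, 41/64)
  emit 'd', narrow to [321/512, 161/256)

Answer: ebfd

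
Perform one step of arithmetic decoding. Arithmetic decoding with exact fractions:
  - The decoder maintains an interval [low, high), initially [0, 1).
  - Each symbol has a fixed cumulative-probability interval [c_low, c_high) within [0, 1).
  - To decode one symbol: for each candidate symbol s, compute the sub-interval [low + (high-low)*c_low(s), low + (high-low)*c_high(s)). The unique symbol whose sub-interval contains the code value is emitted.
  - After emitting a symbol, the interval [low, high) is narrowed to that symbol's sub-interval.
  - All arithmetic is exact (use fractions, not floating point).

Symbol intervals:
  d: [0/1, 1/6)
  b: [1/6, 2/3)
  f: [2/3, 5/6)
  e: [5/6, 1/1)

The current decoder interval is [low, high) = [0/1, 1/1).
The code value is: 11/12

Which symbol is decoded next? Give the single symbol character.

Interval width = high − low = 1/1 − 0/1 = 1/1
Scaled code = (code − low) / width = (11/12 − 0/1) / 1/1 = 11/12
  d: [0/1, 1/6) 
  b: [1/6, 2/3) 
  f: [2/3, 5/6) 
  e: [5/6, 1/1) ← scaled code falls here ✓

Answer: e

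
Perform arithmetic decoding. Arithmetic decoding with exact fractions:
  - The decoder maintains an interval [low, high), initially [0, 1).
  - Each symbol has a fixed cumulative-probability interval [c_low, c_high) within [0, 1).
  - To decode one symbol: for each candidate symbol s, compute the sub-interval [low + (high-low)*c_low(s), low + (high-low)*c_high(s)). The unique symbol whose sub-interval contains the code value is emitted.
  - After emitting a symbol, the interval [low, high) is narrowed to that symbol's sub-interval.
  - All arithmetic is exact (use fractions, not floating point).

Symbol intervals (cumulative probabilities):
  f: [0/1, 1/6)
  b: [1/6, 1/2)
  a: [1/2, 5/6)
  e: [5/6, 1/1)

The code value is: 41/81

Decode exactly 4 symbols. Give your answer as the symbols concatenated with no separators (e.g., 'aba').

Answer: affa

Derivation:
Step 1: interval [0/1, 1/1), width = 1/1 - 0/1 = 1/1
  'f': [0/1 + 1/1*0/1, 0/1 + 1/1*1/6) = [0/1, 1/6)
  'b': [0/1 + 1/1*1/6, 0/1 + 1/1*1/2) = [1/6, 1/2)
  'a': [0/1 + 1/1*1/2, 0/1 + 1/1*5/6) = [1/2, 5/6) <- contains code 41/81
  'e': [0/1 + 1/1*5/6, 0/1 + 1/1*1/1) = [5/6, 1/1)
  emit 'a', narrow to [1/2, 5/6)
Step 2: interval [1/2, 5/6), width = 5/6 - 1/2 = 1/3
  'f': [1/2 + 1/3*0/1, 1/2 + 1/3*1/6) = [1/2, 5/9) <- contains code 41/81
  'b': [1/2 + 1/3*1/6, 1/2 + 1/3*1/2) = [5/9, 2/3)
  'a': [1/2 + 1/3*1/2, 1/2 + 1/3*5/6) = [2/3, 7/9)
  'e': [1/2 + 1/3*5/6, 1/2 + 1/3*1/1) = [7/9, 5/6)
  emit 'f', narrow to [1/2, 5/9)
Step 3: interval [1/2, 5/9), width = 5/9 - 1/2 = 1/18
  'f': [1/2 + 1/18*0/1, 1/2 + 1/18*1/6) = [1/2, 55/108) <- contains code 41/81
  'b': [1/2 + 1/18*1/6, 1/2 + 1/18*1/2) = [55/108, 19/36)
  'a': [1/2 + 1/18*1/2, 1/2 + 1/18*5/6) = [19/36, 59/108)
  'e': [1/2 + 1/18*5/6, 1/2 + 1/18*1/1) = [59/108, 5/9)
  emit 'f', narrow to [1/2, 55/108)
Step 4: interval [1/2, 55/108), width = 55/108 - 1/2 = 1/108
  'f': [1/2 + 1/108*0/1, 1/2 + 1/108*1/6) = [1/2, 325/648)
  'b': [1/2 + 1/108*1/6, 1/2 + 1/108*1/2) = [325/648, 109/216)
  'a': [1/2 + 1/108*1/2, 1/2 + 1/108*5/6) = [109/216, 329/648) <- contains code 41/81
  'e': [1/2 + 1/108*5/6, 1/2 + 1/108*1/1) = [329/648, 55/108)
  emit 'a', narrow to [109/216, 329/648)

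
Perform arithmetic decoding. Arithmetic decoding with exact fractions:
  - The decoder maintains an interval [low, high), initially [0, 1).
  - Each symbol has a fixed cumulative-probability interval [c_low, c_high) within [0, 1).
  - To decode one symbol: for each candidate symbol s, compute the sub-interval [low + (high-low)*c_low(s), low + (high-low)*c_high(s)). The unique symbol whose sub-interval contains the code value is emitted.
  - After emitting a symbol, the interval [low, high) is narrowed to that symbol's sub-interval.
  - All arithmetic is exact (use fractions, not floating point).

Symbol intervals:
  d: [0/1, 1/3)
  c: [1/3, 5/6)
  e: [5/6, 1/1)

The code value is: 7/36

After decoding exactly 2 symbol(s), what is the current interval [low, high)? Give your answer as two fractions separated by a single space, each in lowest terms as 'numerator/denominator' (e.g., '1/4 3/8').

Step 1: interval [0/1, 1/1), width = 1/1 - 0/1 = 1/1
  'd': [0/1 + 1/1*0/1, 0/1 + 1/1*1/3) = [0/1, 1/3) <- contains code 7/36
  'c': [0/1 + 1/1*1/3, 0/1 + 1/1*5/6) = [1/3, 5/6)
  'e': [0/1 + 1/1*5/6, 0/1 + 1/1*1/1) = [5/6, 1/1)
  emit 'd', narrow to [0/1, 1/3)
Step 2: interval [0/1, 1/3), width = 1/3 - 0/1 = 1/3
  'd': [0/1 + 1/3*0/1, 0/1 + 1/3*1/3) = [0/1, 1/9)
  'c': [0/1 + 1/3*1/3, 0/1 + 1/3*5/6) = [1/9, 5/18) <- contains code 7/36
  'e': [0/1 + 1/3*5/6, 0/1 + 1/3*1/1) = [5/18, 1/3)
  emit 'c', narrow to [1/9, 5/18)

Answer: 1/9 5/18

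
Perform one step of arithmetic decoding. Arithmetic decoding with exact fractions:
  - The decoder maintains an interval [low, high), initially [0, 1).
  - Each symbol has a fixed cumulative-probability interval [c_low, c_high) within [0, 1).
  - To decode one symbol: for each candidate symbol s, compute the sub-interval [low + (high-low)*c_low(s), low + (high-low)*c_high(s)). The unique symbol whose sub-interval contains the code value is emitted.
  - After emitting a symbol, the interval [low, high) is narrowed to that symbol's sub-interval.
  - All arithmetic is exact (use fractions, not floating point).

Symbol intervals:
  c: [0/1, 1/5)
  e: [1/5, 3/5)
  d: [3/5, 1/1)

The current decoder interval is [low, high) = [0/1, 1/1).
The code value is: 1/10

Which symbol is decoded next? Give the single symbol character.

Interval width = high − low = 1/1 − 0/1 = 1/1
Scaled code = (code − low) / width = (1/10 − 0/1) / 1/1 = 1/10
  c: [0/1, 1/5) ← scaled code falls here ✓
  e: [1/5, 3/5) 
  d: [3/5, 1/1) 

Answer: c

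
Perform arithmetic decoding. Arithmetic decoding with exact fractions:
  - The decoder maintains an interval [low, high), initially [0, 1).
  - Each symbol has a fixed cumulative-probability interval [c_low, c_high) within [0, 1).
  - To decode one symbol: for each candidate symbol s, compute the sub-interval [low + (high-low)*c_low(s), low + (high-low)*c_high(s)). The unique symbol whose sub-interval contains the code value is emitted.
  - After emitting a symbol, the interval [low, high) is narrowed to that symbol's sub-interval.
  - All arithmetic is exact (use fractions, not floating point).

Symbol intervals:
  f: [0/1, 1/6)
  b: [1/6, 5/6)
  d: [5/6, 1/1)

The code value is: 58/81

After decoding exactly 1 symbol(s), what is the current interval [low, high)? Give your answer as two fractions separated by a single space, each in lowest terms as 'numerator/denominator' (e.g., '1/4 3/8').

Answer: 1/6 5/6

Derivation:
Step 1: interval [0/1, 1/1), width = 1/1 - 0/1 = 1/1
  'f': [0/1 + 1/1*0/1, 0/1 + 1/1*1/6) = [0/1, 1/6)
  'b': [0/1 + 1/1*1/6, 0/1 + 1/1*5/6) = [1/6, 5/6) <- contains code 58/81
  'd': [0/1 + 1/1*5/6, 0/1 + 1/1*1/1) = [5/6, 1/1)
  emit 'b', narrow to [1/6, 5/6)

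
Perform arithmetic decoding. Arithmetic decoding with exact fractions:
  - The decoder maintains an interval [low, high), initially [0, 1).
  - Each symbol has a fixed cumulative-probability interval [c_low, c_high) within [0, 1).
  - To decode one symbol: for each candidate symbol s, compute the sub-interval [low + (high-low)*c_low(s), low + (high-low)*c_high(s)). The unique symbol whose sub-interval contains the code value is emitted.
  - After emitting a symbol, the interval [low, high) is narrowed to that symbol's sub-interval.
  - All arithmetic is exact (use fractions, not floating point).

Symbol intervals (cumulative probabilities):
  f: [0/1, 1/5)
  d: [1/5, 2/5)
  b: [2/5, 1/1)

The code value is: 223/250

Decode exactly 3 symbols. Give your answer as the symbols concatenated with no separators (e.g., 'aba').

Step 1: interval [0/1, 1/1), width = 1/1 - 0/1 = 1/1
  'f': [0/1 + 1/1*0/1, 0/1 + 1/1*1/5) = [0/1, 1/5)
  'd': [0/1 + 1/1*1/5, 0/1 + 1/1*2/5) = [1/5, 2/5)
  'b': [0/1 + 1/1*2/5, 0/1 + 1/1*1/1) = [2/5, 1/1) <- contains code 223/250
  emit 'b', narrow to [2/5, 1/1)
Step 2: interval [2/5, 1/1), width = 1/1 - 2/5 = 3/5
  'f': [2/5 + 3/5*0/1, 2/5 + 3/5*1/5) = [2/5, 13/25)
  'd': [2/5 + 3/5*1/5, 2/5 + 3/5*2/5) = [13/25, 16/25)
  'b': [2/5 + 3/5*2/5, 2/5 + 3/5*1/1) = [16/25, 1/1) <- contains code 223/250
  emit 'b', narrow to [16/25, 1/1)
Step 3: interval [16/25, 1/1), width = 1/1 - 16/25 = 9/25
  'f': [16/25 + 9/25*0/1, 16/25 + 9/25*1/5) = [16/25, 89/125)
  'd': [16/25 + 9/25*1/5, 16/25 + 9/25*2/5) = [89/125, 98/125)
  'b': [16/25 + 9/25*2/5, 16/25 + 9/25*1/1) = [98/125, 1/1) <- contains code 223/250
  emit 'b', narrow to [98/125, 1/1)

Answer: bbb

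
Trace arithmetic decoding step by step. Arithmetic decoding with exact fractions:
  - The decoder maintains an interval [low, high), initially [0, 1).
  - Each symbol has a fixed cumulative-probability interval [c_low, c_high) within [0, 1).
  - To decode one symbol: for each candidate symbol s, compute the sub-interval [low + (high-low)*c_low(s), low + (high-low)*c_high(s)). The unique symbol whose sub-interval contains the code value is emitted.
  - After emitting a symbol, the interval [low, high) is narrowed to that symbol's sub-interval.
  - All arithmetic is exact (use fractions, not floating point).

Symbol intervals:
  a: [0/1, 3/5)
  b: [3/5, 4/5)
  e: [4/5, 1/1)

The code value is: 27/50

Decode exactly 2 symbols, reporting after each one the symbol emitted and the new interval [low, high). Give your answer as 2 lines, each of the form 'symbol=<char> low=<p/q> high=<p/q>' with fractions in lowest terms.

Step 1: interval [0/1, 1/1), width = 1/1 - 0/1 = 1/1
  'a': [0/1 + 1/1*0/1, 0/1 + 1/1*3/5) = [0/1, 3/5) <- contains code 27/50
  'b': [0/1 + 1/1*3/5, 0/1 + 1/1*4/5) = [3/5, 4/5)
  'e': [0/1 + 1/1*4/5, 0/1 + 1/1*1/1) = [4/5, 1/1)
  emit 'a', narrow to [0/1, 3/5)
Step 2: interval [0/1, 3/5), width = 3/5 - 0/1 = 3/5
  'a': [0/1 + 3/5*0/1, 0/1 + 3/5*3/5) = [0/1, 9/25)
  'b': [0/1 + 3/5*3/5, 0/1 + 3/5*4/5) = [9/25, 12/25)
  'e': [0/1 + 3/5*4/5, 0/1 + 3/5*1/1) = [12/25, 3/5) <- contains code 27/50
  emit 'e', narrow to [12/25, 3/5)

Answer: symbol=a low=0/1 high=3/5
symbol=e low=12/25 high=3/5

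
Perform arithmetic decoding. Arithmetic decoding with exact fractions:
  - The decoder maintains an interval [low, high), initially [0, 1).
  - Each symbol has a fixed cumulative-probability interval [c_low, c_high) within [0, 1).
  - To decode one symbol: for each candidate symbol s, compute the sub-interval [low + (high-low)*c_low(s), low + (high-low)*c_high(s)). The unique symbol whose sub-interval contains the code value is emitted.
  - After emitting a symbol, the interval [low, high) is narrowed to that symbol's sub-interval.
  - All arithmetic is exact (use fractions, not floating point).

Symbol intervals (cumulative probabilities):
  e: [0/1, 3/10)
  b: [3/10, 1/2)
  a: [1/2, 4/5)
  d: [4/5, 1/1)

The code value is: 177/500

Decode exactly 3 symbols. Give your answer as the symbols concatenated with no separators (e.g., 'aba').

Answer: bed

Derivation:
Step 1: interval [0/1, 1/1), width = 1/1 - 0/1 = 1/1
  'e': [0/1 + 1/1*0/1, 0/1 + 1/1*3/10) = [0/1, 3/10)
  'b': [0/1 + 1/1*3/10, 0/1 + 1/1*1/2) = [3/10, 1/2) <- contains code 177/500
  'a': [0/1 + 1/1*1/2, 0/1 + 1/1*4/5) = [1/2, 4/5)
  'd': [0/1 + 1/1*4/5, 0/1 + 1/1*1/1) = [4/5, 1/1)
  emit 'b', narrow to [3/10, 1/2)
Step 2: interval [3/10, 1/2), width = 1/2 - 3/10 = 1/5
  'e': [3/10 + 1/5*0/1, 3/10 + 1/5*3/10) = [3/10, 9/25) <- contains code 177/500
  'b': [3/10 + 1/5*3/10, 3/10 + 1/5*1/2) = [9/25, 2/5)
  'a': [3/10 + 1/5*1/2, 3/10 + 1/5*4/5) = [2/5, 23/50)
  'd': [3/10 + 1/5*4/5, 3/10 + 1/5*1/1) = [23/50, 1/2)
  emit 'e', narrow to [3/10, 9/25)
Step 3: interval [3/10, 9/25), width = 9/25 - 3/10 = 3/50
  'e': [3/10 + 3/50*0/1, 3/10 + 3/50*3/10) = [3/10, 159/500)
  'b': [3/10 + 3/50*3/10, 3/10 + 3/50*1/2) = [159/500, 33/100)
  'a': [3/10 + 3/50*1/2, 3/10 + 3/50*4/5) = [33/100, 87/250)
  'd': [3/10 + 3/50*4/5, 3/10 + 3/50*1/1) = [87/250, 9/25) <- contains code 177/500
  emit 'd', narrow to [87/250, 9/25)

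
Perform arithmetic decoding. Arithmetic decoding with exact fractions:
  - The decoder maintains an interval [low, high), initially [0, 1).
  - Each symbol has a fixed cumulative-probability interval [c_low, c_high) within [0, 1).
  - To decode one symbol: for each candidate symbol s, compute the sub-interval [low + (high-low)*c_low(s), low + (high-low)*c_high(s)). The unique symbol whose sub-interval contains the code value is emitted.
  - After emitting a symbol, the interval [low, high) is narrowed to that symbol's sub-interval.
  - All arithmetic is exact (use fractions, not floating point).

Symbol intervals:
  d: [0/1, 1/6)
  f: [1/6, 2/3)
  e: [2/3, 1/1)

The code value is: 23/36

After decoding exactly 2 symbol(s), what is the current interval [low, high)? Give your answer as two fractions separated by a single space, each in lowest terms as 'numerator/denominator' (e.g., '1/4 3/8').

Answer: 1/2 2/3

Derivation:
Step 1: interval [0/1, 1/1), width = 1/1 - 0/1 = 1/1
  'd': [0/1 + 1/1*0/1, 0/1 + 1/1*1/6) = [0/1, 1/6)
  'f': [0/1 + 1/1*1/6, 0/1 + 1/1*2/3) = [1/6, 2/3) <- contains code 23/36
  'e': [0/1 + 1/1*2/3, 0/1 + 1/1*1/1) = [2/3, 1/1)
  emit 'f', narrow to [1/6, 2/3)
Step 2: interval [1/6, 2/3), width = 2/3 - 1/6 = 1/2
  'd': [1/6 + 1/2*0/1, 1/6 + 1/2*1/6) = [1/6, 1/4)
  'f': [1/6 + 1/2*1/6, 1/6 + 1/2*2/3) = [1/4, 1/2)
  'e': [1/6 + 1/2*2/3, 1/6 + 1/2*1/1) = [1/2, 2/3) <- contains code 23/36
  emit 'e', narrow to [1/2, 2/3)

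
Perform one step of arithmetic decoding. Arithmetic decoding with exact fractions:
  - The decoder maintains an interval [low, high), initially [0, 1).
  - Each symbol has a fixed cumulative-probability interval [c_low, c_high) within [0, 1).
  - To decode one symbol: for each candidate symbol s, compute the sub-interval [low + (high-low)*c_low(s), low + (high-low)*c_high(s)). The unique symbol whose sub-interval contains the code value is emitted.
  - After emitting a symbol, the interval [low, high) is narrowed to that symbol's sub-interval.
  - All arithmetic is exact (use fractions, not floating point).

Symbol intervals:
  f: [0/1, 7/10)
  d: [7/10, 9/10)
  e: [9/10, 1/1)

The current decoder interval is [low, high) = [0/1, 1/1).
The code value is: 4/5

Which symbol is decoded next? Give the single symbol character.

Answer: d

Derivation:
Interval width = high − low = 1/1 − 0/1 = 1/1
Scaled code = (code − low) / width = (4/5 − 0/1) / 1/1 = 4/5
  f: [0/1, 7/10) 
  d: [7/10, 9/10) ← scaled code falls here ✓
  e: [9/10, 1/1) 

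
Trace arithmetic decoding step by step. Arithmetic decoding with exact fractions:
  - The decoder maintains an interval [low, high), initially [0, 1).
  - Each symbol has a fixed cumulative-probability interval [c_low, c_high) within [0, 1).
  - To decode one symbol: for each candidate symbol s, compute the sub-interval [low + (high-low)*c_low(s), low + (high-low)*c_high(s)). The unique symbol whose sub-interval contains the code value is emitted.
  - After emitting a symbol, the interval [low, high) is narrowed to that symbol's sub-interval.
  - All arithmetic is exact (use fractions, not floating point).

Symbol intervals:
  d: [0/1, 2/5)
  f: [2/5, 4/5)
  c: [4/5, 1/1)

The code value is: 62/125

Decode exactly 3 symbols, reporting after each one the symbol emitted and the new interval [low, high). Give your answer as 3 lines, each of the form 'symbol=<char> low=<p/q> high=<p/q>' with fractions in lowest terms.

Answer: symbol=f low=2/5 high=4/5
symbol=d low=2/5 high=14/25
symbol=f low=58/125 high=66/125

Derivation:
Step 1: interval [0/1, 1/1), width = 1/1 - 0/1 = 1/1
  'd': [0/1 + 1/1*0/1, 0/1 + 1/1*2/5) = [0/1, 2/5)
  'f': [0/1 + 1/1*2/5, 0/1 + 1/1*4/5) = [2/5, 4/5) <- contains code 62/125
  'c': [0/1 + 1/1*4/5, 0/1 + 1/1*1/1) = [4/5, 1/1)
  emit 'f', narrow to [2/5, 4/5)
Step 2: interval [2/5, 4/5), width = 4/5 - 2/5 = 2/5
  'd': [2/5 + 2/5*0/1, 2/5 + 2/5*2/5) = [2/5, 14/25) <- contains code 62/125
  'f': [2/5 + 2/5*2/5, 2/5 + 2/5*4/5) = [14/25, 18/25)
  'c': [2/5 + 2/5*4/5, 2/5 + 2/5*1/1) = [18/25, 4/5)
  emit 'd', narrow to [2/5, 14/25)
Step 3: interval [2/5, 14/25), width = 14/25 - 2/5 = 4/25
  'd': [2/5 + 4/25*0/1, 2/5 + 4/25*2/5) = [2/5, 58/125)
  'f': [2/5 + 4/25*2/5, 2/5 + 4/25*4/5) = [58/125, 66/125) <- contains code 62/125
  'c': [2/5 + 4/25*4/5, 2/5 + 4/25*1/1) = [66/125, 14/25)
  emit 'f', narrow to [58/125, 66/125)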